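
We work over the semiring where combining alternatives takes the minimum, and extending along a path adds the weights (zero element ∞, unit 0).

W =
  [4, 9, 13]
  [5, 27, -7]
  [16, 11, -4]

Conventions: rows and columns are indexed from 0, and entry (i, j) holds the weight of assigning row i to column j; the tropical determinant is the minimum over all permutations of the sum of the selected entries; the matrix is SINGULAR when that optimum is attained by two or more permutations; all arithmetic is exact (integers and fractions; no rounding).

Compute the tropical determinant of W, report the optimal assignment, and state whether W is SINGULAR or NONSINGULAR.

σ = (0, 1, 2): 4 + 27 + (-4) = 27
σ = (0, 2, 1): 4 + (-7) + 11 = 8
σ = (1, 0, 2): 9 + 5 + (-4) = 10
σ = (1, 2, 0): 9 + (-7) + 16 = 18
σ = (2, 0, 1): 13 + 5 + 11 = 29
σ = (2, 1, 0): 13 + 27 + 16 = 56
Optimal value attained by: σ = (0, 2, 1).
Answer: det⊕(W) = 8; verdict: NONSINGULAR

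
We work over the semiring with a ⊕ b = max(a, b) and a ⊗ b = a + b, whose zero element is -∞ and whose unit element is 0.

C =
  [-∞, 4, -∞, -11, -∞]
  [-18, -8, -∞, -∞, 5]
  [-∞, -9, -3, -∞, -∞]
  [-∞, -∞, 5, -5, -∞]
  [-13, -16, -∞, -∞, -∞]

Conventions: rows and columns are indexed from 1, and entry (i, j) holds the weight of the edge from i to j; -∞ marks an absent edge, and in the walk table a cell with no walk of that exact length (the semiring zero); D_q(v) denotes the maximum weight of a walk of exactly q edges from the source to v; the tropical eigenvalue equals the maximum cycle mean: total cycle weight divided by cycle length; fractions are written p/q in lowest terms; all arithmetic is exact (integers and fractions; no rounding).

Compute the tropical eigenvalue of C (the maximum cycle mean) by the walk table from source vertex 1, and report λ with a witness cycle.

q=0: [0, -∞, -∞, -∞, -∞]
q=1: [-∞, 4, -∞, -11, -∞]
q=2: [-14, -4, -6, -16, 9]
q=3: [-4, -7, -9, -21, 1]
q=4: [-12, 0, -12, -15, -2]
q=5: [-15, -8, -10, -20, 5]
Optimal cycle mean attained by: cycle 1->2->5->1, total 4 + 5 + (-13), length 3.
Answer: λ = -4/3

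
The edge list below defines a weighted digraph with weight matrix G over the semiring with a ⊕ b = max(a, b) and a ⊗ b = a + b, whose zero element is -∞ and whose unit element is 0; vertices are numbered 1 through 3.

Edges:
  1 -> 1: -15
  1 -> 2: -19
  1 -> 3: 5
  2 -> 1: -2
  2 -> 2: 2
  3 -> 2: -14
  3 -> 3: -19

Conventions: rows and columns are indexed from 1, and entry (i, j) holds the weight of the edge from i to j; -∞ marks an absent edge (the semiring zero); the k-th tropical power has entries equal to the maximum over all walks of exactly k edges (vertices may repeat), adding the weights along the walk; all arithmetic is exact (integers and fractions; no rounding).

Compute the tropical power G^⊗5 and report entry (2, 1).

G^⊗2:
  [-21, -9, -10]
  [0, 4, 3]
  [-16, -12, -38]
G^⊗3:
  [-11, -7, -16]
  [2, 6, 5]
  [-14, -10, -11]
G^⊗4:
  [-9, -5, -6]
  [4, 8, 7]
  [-12, -8, -9]
G^⊗5:
  [-7, -3, -4]
  [6, 10, 9]
  [-10, -6, -7]
Key observation: the optimum is the walk 2->2->2->2->2->1, with weight 2 + 2 + 2 + 2 + (-2) = 6.
Optimal value attained by: walk 2->2->2->2->2->1.
Answer: (G^⊗5)[2][1] = 6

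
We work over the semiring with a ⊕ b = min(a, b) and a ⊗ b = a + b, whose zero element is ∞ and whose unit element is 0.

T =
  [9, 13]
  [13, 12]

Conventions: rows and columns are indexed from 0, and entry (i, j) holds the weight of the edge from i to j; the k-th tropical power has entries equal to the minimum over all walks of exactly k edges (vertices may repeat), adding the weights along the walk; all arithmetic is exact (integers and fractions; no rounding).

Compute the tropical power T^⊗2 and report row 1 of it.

T^⊗2:
  [18, 22]
  [22, 24]
Answer: row 1 of T^⊗2 = [22, 24]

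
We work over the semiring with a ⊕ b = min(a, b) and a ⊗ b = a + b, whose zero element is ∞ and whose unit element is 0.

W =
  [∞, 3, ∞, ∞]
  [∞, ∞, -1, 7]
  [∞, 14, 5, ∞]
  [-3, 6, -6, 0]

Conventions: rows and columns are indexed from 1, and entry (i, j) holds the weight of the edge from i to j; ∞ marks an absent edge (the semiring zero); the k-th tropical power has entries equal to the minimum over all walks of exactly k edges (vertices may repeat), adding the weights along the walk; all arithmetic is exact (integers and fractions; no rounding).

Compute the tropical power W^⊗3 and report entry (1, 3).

W^⊗2:
  [∞, ∞, 2, 10]
  [4, 13, 1, 7]
  [∞, 19, 10, 21]
  [-3, 0, -6, 0]
W^⊗3:
  [7, 16, 4, 10]
  [4, 7, 1, 7]
  [18, 24, 15, 21]
  [-3, 0, -6, 0]
Key observation: the optimum is the walk 1->2->4->3, with weight 3 + 7 + (-6) = 4.
Optimal value attained by: walk 1->2->4->3.
Answer: (W^⊗3)[1][3] = 4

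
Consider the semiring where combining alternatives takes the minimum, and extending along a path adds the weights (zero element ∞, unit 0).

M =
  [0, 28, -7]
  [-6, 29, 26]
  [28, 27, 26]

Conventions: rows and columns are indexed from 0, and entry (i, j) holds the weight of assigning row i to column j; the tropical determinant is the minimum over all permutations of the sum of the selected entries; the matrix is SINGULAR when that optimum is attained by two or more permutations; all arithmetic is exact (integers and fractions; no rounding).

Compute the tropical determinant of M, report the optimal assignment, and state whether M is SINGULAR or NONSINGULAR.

σ = (0, 1, 2): 0 + 29 + 26 = 55
σ = (0, 2, 1): 0 + 26 + 27 = 53
σ = (1, 0, 2): 28 + (-6) + 26 = 48
σ = (1, 2, 0): 28 + 26 + 28 = 82
σ = (2, 0, 1): (-7) + (-6) + 27 = 14
σ = (2, 1, 0): (-7) + 29 + 28 = 50
Optimal value attained by: σ = (2, 0, 1).
Answer: det⊕(M) = 14; verdict: NONSINGULAR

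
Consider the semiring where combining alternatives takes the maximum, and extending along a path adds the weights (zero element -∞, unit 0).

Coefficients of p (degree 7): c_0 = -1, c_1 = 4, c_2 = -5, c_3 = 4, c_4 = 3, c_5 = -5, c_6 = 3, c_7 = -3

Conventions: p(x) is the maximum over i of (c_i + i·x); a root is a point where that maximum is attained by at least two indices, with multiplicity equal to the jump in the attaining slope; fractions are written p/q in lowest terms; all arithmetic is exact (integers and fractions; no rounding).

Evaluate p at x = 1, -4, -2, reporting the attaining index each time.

p(1) = max(-1+0·1=-1, 4+1·1=5, -5+2·1=-3, 4+3·1=7, 3+4·1=7, -5+5·1=0, 3+6·1=9, -3+7·1=4) = 9 (attained by i=6)
p(-4) = max(-1+0·(-4)=-1, 4+1·(-4)=0, -5+2·(-4)=-13, 4+3·(-4)=-8, 3+4·(-4)=-13, -5+5·(-4)=-25, 3+6·(-4)=-21, -3+7·(-4)=-31) = 0 (attained by i=1)
p(-2) = max(-1+0·(-2)=-1, 4+1·(-2)=2, -5+2·(-2)=-9, 4+3·(-2)=-2, 3+4·(-2)=-5, -5+5·(-2)=-15, 3+6·(-2)=-9, -3+7·(-2)=-17) = 2 (attained by i=1)
Answer: p(1) = 9; p(-4) = 0; p(-2) = 2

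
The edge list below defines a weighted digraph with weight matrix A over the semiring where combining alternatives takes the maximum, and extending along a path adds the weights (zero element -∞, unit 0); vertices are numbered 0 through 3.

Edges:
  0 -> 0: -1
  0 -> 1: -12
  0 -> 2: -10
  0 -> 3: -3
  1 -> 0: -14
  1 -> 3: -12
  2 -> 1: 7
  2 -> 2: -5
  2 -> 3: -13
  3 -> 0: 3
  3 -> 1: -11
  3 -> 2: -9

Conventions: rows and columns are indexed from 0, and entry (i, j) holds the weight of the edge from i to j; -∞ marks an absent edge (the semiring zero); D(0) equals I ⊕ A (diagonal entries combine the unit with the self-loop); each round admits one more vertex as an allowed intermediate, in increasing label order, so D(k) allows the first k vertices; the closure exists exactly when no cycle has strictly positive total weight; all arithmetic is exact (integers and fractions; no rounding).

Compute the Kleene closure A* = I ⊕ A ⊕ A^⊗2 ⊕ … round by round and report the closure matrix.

D(0):
  [0, -12, -10, -3]
  [-14, 0, -∞, -12]
  [-∞, 7, 0, -13]
  [3, -11, -9, 0]
D(1):
  [0, -12, -10, -3]
  [-14, 0, -24, -12]
  [-∞, 7, 0, -13]
  [3, -9, -7, 0]
D(2):
  [0, -12, -10, -3]
  [-14, 0, -24, -12]
  [-7, 7, 0, -5]
  [3, -9, -7, 0]
D(3):
  [0, -3, -10, -3]
  [-14, 0, -24, -12]
  [-7, 7, 0, -5]
  [3, 0, -7, 0]
D(4):
  [0, -3, -10, -3]
  [-9, 0, -19, -12]
  [-2, 7, 0, -5]
  [3, 0, -7, 0]
Answer: A* = [[0, -3, -10, -3], [-9, 0, -19, -12], [-2, 7, 0, -5], [3, 0, -7, 0]]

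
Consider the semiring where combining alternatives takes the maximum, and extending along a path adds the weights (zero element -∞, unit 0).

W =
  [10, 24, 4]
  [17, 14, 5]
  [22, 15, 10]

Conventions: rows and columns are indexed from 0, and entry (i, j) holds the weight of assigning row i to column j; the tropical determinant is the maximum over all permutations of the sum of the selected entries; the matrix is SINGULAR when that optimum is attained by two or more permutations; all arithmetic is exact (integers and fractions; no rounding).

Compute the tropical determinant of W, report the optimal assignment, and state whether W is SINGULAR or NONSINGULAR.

σ = (0, 1, 2): 10 + 14 + 10 = 34
σ = (0, 2, 1): 10 + 5 + 15 = 30
σ = (1, 0, 2): 24 + 17 + 10 = 51
σ = (1, 2, 0): 24 + 5 + 22 = 51
σ = (2, 0, 1): 4 + 17 + 15 = 36
σ = (2, 1, 0): 4 + 14 + 22 = 40
Optimal value attained by: σ = (1, 0, 2).
Answer: det⊕(W) = 51; verdict: SINGULAR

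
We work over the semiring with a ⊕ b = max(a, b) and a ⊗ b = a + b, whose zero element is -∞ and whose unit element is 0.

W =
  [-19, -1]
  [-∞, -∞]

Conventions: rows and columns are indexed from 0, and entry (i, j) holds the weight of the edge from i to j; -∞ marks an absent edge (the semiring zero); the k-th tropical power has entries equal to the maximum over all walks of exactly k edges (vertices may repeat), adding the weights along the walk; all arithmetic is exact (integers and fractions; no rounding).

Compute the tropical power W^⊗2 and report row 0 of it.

W^⊗2:
  [-38, -20]
  [-∞, -∞]
Answer: row 0 of W^⊗2 = [-38, -20]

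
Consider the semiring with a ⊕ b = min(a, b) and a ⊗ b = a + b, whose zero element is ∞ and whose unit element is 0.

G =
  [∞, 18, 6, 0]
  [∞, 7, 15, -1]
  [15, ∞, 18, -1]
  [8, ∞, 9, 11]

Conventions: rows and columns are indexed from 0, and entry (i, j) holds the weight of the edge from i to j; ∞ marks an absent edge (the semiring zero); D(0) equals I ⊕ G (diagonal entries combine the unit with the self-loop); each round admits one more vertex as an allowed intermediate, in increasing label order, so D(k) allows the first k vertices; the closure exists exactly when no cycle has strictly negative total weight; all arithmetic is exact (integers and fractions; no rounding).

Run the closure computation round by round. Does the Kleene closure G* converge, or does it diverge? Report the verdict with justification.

D(0):
  [0, 18, 6, 0]
  [∞, 0, 15, -1]
  [15, ∞, 0, -1]
  [8, ∞, 9, 0]
D(1):
  [0, 18, 6, 0]
  [∞, 0, 15, -1]
  [15, 33, 0, -1]
  [8, 26, 9, 0]
D(2):
  [0, 18, 6, 0]
  [∞, 0, 15, -1]
  [15, 33, 0, -1]
  [8, 26, 9, 0]
D(3):
  [0, 18, 6, 0]
  [30, 0, 15, -1]
  [15, 33, 0, -1]
  [8, 26, 9, 0]
D(4):
  [0, 18, 6, 0]
  [7, 0, 8, -1]
  [7, 25, 0, -1]
  [8, 26, 9, 0]
Key observation: every diagonal entry stays at the unit through all rounds, so no improving cycle exists.
Answer: CONVERGES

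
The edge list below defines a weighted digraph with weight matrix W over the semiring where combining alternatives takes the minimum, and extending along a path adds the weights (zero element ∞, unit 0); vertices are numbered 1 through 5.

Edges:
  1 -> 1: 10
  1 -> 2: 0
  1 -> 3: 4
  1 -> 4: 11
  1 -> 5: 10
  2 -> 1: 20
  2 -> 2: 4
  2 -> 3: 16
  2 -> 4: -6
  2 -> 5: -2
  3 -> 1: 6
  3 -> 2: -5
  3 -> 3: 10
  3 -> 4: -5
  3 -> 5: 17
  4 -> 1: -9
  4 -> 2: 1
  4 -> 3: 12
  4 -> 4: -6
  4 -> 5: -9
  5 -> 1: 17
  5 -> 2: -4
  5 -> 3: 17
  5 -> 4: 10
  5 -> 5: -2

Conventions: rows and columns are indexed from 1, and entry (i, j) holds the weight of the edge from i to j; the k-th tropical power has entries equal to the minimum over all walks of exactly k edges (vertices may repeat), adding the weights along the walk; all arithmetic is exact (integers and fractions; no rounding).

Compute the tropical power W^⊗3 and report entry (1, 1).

W^⊗2:
  [2, -1, 14, -6, -2]
  [-15, -6, 6, -12, -15]
  [-14, -4, 7, -11, -14]
  [-15, -13, -5, -12, -15]
  [1, -6, 12, -10, -6]
W^⊗3:
  [-15, -6, 6, -12, -15]
  [-21, -19, -11, -18, -21]
  [-20, -18, -10, -17, -20]
  [-21, -19, -11, -19, -21]
  [-19, -10, 2, -16, -19]
Key observation: the optimum is the walk 1->2->4->1, with weight 0 + (-6) + (-9) = -15.
Optimal value attained by: walk 1->2->4->1.
Answer: (W^⊗3)[1][1] = -15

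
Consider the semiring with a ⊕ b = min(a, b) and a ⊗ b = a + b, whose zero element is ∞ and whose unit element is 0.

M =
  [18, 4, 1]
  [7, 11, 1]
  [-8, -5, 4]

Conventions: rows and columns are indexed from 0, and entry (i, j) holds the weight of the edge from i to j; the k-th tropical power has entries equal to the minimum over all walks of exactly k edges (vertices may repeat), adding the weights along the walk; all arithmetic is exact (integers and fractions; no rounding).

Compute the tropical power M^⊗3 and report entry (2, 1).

M^⊗2:
  [-7, -4, 5]
  [-7, -4, 5]
  [-4, -4, -7]
M^⊗3:
  [-3, -3, -6]
  [-3, -3, -6]
  [-15, -12, -3]
Key observation: the optimum is the walk 2->0->2->1, with weight (-8) + 1 + (-5) = -12.
Optimal value attained by: walk 2->0->2->1.
Answer: (M^⊗3)[2][1] = -12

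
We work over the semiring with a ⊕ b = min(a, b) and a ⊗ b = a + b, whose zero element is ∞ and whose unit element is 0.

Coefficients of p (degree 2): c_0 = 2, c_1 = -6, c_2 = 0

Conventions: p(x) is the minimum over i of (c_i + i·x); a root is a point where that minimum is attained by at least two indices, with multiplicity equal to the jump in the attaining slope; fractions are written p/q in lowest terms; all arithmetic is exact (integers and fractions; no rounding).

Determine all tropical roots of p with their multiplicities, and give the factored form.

hull edge (i=0, c=2) to (i=1, c=-6): slope -8, span 1
hull edge (i=1, c=-6) to (i=2, c=0): slope 6, span 1
Factored form: p(x) = 0 ⊗ (x ⊕ (-6)) ⊗ (x ⊕ 8)
Answer: roots = -6 (mult 1), 8 (mult 1)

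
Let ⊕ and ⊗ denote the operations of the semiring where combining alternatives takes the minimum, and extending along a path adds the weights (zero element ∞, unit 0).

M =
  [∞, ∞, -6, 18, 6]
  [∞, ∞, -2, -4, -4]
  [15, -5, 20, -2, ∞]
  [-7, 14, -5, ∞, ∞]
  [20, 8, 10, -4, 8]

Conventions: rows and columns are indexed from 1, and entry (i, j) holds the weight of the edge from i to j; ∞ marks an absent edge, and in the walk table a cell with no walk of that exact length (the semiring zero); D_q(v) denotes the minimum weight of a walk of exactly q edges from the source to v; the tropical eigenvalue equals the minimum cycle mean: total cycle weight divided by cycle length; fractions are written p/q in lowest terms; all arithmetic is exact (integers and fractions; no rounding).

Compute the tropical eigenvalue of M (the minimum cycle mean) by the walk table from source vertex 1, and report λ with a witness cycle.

q=0: [0, ∞, ∞, ∞, ∞]
q=1: [∞, ∞, -6, 18, 6]
q=2: [9, -11, 13, -8, 14]
q=3: [-15, 6, -13, -15, -15]
q=4: [-22, -18, -21, -19, -9]
q=5: [-26, -26, -28, -23, -22]
Optimal cycle mean attained by: cycle 1->3->2->4->1, total (-6) + (-5) + (-4) + (-7), length 4.
Answer: λ = -11/2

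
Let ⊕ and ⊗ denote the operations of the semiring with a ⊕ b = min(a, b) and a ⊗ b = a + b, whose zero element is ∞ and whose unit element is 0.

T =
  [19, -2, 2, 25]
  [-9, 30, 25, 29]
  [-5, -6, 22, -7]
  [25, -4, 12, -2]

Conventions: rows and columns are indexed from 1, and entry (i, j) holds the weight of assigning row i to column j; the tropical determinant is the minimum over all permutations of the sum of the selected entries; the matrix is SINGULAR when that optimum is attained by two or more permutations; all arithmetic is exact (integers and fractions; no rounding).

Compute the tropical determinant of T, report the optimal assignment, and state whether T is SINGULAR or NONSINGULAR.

σ = (1, 2, 3, 4): 19 + 30 + 22 + (-2) = 69
σ = (1, 2, 4, 3): 19 + 30 + (-7) + 12 = 54
σ = (1, 3, 2, 4): 19 + 25 + (-6) + (-2) = 36
σ = (1, 3, 4, 2): 19 + 25 + (-7) + (-4) = 33
σ = (1, 4, 2, 3): 19 + 29 + (-6) + 12 = 54
σ = (1, 4, 3, 2): 19 + 29 + 22 + (-4) = 66
σ = (2, 1, 3, 4): (-2) + (-9) + 22 + (-2) = 9
σ = (2, 1, 4, 3): (-2) + (-9) + (-7) + 12 = -6
σ = (2, 3, 1, 4): (-2) + 25 + (-5) + (-2) = 16
σ = (2, 3, 4, 1): (-2) + 25 + (-7) + 25 = 41
σ = (2, 4, 1, 3): (-2) + 29 + (-5) + 12 = 34
σ = (2, 4, 3, 1): (-2) + 29 + 22 + 25 = 74
σ = (3, 1, 2, 4): 2 + (-9) + (-6) + (-2) = -15
σ = (3, 1, 4, 2): 2 + (-9) + (-7) + (-4) = -18
σ = (3, 2, 1, 4): 2 + 30 + (-5) + (-2) = 25
σ = (3, 2, 4, 1): 2 + 30 + (-7) + 25 = 50
σ = (3, 4, 1, 2): 2 + 29 + (-5) + (-4) = 22
σ = (3, 4, 2, 1): 2 + 29 + (-6) + 25 = 50
σ = (4, 1, 2, 3): 25 + (-9) + (-6) + 12 = 22
σ = (4, 1, 3, 2): 25 + (-9) + 22 + (-4) = 34
σ = (4, 2, 1, 3): 25 + 30 + (-5) + 12 = 62
σ = (4, 2, 3, 1): 25 + 30 + 22 + 25 = 102
σ = (4, 3, 1, 2): 25 + 25 + (-5) + (-4) = 41
σ = (4, 3, 2, 1): 25 + 25 + (-6) + 25 = 69
Optimal value attained by: σ = (3, 1, 4, 2).
Answer: det⊕(T) = -18; verdict: NONSINGULAR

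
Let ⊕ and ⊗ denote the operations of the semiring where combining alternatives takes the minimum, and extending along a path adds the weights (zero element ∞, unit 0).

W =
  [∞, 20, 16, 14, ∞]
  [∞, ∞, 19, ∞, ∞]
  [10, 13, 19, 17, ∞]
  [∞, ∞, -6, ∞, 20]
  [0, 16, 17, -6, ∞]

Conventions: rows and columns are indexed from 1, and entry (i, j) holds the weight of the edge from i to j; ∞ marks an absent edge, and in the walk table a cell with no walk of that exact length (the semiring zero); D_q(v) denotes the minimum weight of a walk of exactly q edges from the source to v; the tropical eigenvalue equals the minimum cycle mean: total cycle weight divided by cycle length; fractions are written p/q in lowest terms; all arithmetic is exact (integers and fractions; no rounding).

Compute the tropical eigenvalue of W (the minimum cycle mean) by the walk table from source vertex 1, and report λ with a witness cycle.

q=0: [0, ∞, ∞, ∞, ∞]
q=1: [∞, 20, 16, 14, ∞]
q=2: [26, 29, 8, 33, 34]
q=3: [18, 21, 27, 25, 53]
q=4: [37, 38, 19, 32, 45]
q=5: [29, 32, 26, 36, 52]
Optimal cycle mean attained by: cycle 3->4->3, total 17 + (-6), length 2.
Answer: λ = 11/2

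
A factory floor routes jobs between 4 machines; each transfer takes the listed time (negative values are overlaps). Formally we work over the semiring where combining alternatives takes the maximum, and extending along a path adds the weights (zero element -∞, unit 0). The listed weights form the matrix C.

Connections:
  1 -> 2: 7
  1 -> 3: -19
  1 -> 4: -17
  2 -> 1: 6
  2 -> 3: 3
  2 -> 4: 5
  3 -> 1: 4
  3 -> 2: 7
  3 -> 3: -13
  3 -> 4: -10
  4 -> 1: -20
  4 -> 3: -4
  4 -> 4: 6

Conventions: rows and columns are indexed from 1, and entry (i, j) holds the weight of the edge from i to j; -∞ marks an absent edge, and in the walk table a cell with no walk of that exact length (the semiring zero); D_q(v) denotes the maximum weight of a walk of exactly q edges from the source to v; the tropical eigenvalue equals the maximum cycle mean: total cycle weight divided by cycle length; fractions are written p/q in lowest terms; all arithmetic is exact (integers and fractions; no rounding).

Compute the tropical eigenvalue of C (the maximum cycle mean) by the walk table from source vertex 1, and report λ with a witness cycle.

q=0: [0, -∞, -∞, -∞]
q=1: [-∞, 7, -19, -17]
q=2: [13, -12, 10, 12]
q=3: [14, 20, 8, 18]
q=4: [26, 21, 23, 25]
Optimal cycle mean attained by: cycle 1->2->1, total 7 + 6, length 2.
Answer: λ = 13/2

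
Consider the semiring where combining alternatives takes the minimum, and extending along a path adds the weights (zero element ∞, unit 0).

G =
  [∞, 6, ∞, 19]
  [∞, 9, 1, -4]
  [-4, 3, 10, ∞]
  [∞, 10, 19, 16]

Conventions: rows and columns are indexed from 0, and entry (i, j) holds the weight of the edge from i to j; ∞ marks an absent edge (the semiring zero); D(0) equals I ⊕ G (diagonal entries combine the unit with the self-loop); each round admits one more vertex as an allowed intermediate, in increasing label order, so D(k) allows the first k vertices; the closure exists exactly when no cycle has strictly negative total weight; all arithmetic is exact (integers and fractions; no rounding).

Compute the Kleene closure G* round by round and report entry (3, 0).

D(0):
  [0, 6, ∞, 19]
  [∞, 0, 1, -4]
  [-4, 3, 0, ∞]
  [∞, 10, 19, 0]
D(1):
  [0, 6, ∞, 19]
  [∞, 0, 1, -4]
  [-4, 2, 0, 15]
  [∞, 10, 19, 0]
D(2):
  [0, 6, 7, 2]
  [∞, 0, 1, -4]
  [-4, 2, 0, -2]
  [∞, 10, 11, 0]
D(3):
  [0, 6, 7, 2]
  [-3, 0, 1, -4]
  [-4, 2, 0, -2]
  [7, 10, 11, 0]
D(4):
  [0, 6, 7, 2]
  [-3, 0, 1, -4]
  [-4, 2, 0, -2]
  [7, 10, 11, 0]
Answer: G*[3][0] = 7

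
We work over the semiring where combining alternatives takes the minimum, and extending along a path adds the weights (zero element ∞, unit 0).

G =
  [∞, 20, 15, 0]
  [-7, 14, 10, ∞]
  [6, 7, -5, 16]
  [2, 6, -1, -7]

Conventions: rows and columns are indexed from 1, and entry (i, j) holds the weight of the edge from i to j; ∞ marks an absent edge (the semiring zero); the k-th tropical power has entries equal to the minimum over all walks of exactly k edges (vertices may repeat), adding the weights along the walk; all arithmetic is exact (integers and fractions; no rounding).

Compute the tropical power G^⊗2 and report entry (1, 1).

G^⊗2:
  [2, 6, -1, -7]
  [7, 13, 5, -7]
  [0, 2, -10, 6]
  [-5, -1, -8, -14]
Key observation: the optimum is the walk 1->4->1, with weight 0 + 2 = 2.
Optimal value attained by: walk 1->4->1.
Answer: (G^⊗2)[1][1] = 2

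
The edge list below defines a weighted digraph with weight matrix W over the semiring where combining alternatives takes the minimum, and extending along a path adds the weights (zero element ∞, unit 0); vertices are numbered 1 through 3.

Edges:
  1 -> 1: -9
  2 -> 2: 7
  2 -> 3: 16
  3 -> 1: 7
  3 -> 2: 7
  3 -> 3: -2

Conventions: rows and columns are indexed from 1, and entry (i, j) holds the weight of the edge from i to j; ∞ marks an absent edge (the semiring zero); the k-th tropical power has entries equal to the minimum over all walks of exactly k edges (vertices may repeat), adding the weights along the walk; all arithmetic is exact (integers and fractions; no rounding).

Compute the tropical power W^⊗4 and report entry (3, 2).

W^⊗2:
  [-18, ∞, ∞]
  [23, 14, 14]
  [-2, 5, -4]
W^⊗3:
  [-27, ∞, ∞]
  [14, 21, 12]
  [-11, 3, -6]
W^⊗4:
  [-36, ∞, ∞]
  [5, 19, 10]
  [-20, 1, -8]
Key observation: the optimum is the walk 3->3->3->3->2, with weight (-2) + (-2) + (-2) + 7 = 1.
Optimal value attained by: walk 3->3->3->3->2.
Answer: (W^⊗4)[3][2] = 1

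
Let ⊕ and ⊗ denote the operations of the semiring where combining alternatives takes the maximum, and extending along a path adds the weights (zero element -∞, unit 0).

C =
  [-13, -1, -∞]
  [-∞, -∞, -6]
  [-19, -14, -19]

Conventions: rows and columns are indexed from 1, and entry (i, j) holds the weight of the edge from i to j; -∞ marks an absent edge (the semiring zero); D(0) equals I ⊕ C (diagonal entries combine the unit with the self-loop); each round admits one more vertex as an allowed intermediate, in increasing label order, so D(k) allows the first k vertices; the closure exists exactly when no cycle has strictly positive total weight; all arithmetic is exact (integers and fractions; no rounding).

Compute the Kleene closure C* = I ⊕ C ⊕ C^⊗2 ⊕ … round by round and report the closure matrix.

D(0):
  [0, -1, -∞]
  [-∞, 0, -6]
  [-19, -14, 0]
D(1):
  [0, -1, -∞]
  [-∞, 0, -6]
  [-19, -14, 0]
D(2):
  [0, -1, -7]
  [-∞, 0, -6]
  [-19, -14, 0]
D(3):
  [0, -1, -7]
  [-25, 0, -6]
  [-19, -14, 0]
Answer: C* = [[0, -1, -7], [-25, 0, -6], [-19, -14, 0]]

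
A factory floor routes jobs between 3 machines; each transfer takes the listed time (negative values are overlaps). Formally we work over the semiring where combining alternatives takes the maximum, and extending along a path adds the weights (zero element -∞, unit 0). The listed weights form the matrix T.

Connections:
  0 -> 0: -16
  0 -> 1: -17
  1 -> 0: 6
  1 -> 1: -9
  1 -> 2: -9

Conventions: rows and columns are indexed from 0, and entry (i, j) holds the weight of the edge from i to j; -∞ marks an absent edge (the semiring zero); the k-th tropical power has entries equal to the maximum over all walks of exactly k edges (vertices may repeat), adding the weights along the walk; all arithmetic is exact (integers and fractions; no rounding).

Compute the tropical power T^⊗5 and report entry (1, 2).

T^⊗2:
  [-11, -26, -26]
  [-3, -11, -18]
  [-∞, -∞, -∞]
T^⊗3:
  [-20, -28, -35]
  [-5, -20, -20]
  [-∞, -∞, -∞]
T^⊗4:
  [-22, -37, -37]
  [-14, -22, -29]
  [-∞, -∞, -∞]
T^⊗5:
  [-31, -39, -46]
  [-16, -31, -31]
  [-∞, -∞, -∞]
Key observation: the optimum is the walk 1->0->1->0->1->2, with weight 6 + (-17) + 6 + (-17) + (-9) = -31.
Optimal value attained by: walk 1->0->1->0->1->2.
Answer: (T^⊗5)[1][2] = -31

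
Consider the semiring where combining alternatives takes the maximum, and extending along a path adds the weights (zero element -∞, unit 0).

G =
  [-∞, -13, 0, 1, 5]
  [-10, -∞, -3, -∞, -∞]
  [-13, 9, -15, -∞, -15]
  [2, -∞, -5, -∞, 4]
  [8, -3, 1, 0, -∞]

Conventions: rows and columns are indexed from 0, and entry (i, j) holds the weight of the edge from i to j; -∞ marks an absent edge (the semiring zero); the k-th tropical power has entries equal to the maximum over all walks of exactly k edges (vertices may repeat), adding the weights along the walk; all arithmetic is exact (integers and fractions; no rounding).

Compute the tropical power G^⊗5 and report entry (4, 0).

G^⊗2:
  [13, 9, 6, 5, 5]
  [-16, 6, -10, -9, -5]
  [-1, -6, 6, -12, -8]
  [12, 4, 5, 4, 7]
  [2, 10, 8, 9, 13]
G^⊗3:
  [13, 15, 13, 14, 18]
  [3, -1, 3, -5, -5]
  [0, 15, -1, 0, 4]
  [15, 14, 12, 13, 17]
  [21, 17, 14, 13, 13]
G^⊗4:
  [26, 22, 19, 18, 18]
  [3, 12, 3, 4, 8]
  [12, 8, 12, 4, 5]
  [25, 21, 18, 17, 20]
  [21, 23, 21, 22, 26]
G^⊗5:
  [26, 28, 26, 27, 31]
  [16, 12, 9, 8, 8]
  [13, 21, 12, 13, 17]
  [28, 27, 25, 26, 30]
  [34, 30, 27, 26, 26]
Key observation: the optimum is the walk 4->0->4->0->4->0, with weight 8 + 5 + 8 + 5 + 8 = 34.
Optimal value attained by: walk 4->0->4->0->4->0.
Answer: (G^⊗5)[4][0] = 34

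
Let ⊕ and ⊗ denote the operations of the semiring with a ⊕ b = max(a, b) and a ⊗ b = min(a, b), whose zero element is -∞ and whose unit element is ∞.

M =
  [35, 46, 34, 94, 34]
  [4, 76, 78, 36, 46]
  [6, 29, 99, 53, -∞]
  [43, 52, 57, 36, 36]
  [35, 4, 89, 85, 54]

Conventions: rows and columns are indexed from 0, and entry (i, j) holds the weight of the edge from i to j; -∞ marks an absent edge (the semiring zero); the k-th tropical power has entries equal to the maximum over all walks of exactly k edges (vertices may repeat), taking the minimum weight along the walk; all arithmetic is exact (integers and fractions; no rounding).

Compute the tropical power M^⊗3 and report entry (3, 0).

M^⊗2:
  [43, 52, 57, 36, 46]
  [36, 76, 78, 53, 46]
  [43, 52, 99, 53, 36]
  [36, 52, 57, 53, 46]
  [43, 52, 89, 54, 54]
M^⊗3:
  [36, 52, 57, 53, 46]
  [43, 76, 78, 53, 46]
  [43, 52, 99, 53, 46]
  [43, 52, 57, 53, 46]
  [43, 52, 89, 54, 54]
Key observation: the optimum is the walk 3->0->3->0, with weight 43 min 94 min 43 = 43.
Optimal value attained by: walk 3->0->3->0.
Answer: (M^⊗3)[3][0] = 43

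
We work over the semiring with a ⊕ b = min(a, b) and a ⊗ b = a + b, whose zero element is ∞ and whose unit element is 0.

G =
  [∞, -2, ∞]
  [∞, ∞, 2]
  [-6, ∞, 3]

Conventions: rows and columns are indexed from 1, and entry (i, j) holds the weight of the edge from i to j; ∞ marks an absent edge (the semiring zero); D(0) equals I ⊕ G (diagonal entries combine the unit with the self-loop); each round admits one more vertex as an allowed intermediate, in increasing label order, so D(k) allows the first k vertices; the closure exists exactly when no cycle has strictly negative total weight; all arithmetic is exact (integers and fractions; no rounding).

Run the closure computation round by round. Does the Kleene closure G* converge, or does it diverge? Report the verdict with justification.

D(0):
  [0, -2, ∞]
  [∞, 0, 2]
  [-6, ∞, 0]
D(1):
  [0, -2, ∞]
  [∞, 0, 2]
  [-6, -8, 0]
Detection: at round 2, diagonal entry (3, 3) turns strictly negative.
Key observation: the cycle 3->1->2->3 has total weight (-6) + (-2) + 2, which is strictly negative.
Answer: DIVERGES — negative cycle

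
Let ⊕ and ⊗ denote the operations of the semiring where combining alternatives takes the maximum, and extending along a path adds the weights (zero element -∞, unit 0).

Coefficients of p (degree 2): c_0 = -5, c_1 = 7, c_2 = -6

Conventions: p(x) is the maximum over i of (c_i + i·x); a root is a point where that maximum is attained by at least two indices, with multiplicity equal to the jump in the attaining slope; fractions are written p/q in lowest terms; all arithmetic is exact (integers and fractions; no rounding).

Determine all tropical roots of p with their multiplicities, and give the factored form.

hull edge (i=0, c=-5) to (i=1, c=7): slope 12, span 1
hull edge (i=1, c=7) to (i=2, c=-6): slope -13, span 1
Factored form: p(x) = -6 ⊗ (x ⊕ (-12)) ⊗ (x ⊕ 13)
Answer: roots = -12 (mult 1), 13 (mult 1)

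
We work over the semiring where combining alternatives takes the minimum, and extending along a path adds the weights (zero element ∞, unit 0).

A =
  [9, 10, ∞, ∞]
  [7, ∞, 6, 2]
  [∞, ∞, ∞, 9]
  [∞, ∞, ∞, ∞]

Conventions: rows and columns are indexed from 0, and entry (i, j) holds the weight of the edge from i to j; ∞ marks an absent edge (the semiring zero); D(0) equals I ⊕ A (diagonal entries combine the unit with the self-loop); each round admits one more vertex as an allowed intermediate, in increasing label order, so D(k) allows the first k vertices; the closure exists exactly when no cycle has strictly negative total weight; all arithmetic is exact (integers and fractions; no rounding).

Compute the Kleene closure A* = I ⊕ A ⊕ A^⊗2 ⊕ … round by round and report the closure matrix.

D(0):
  [0, 10, ∞, ∞]
  [7, 0, 6, 2]
  [∞, ∞, 0, 9]
  [∞, ∞, ∞, 0]
D(1):
  [0, 10, ∞, ∞]
  [7, 0, 6, 2]
  [∞, ∞, 0, 9]
  [∞, ∞, ∞, 0]
D(2):
  [0, 10, 16, 12]
  [7, 0, 6, 2]
  [∞, ∞, 0, 9]
  [∞, ∞, ∞, 0]
D(3):
  [0, 10, 16, 12]
  [7, 0, 6, 2]
  [∞, ∞, 0, 9]
  [∞, ∞, ∞, 0]
D(4):
  [0, 10, 16, 12]
  [7, 0, 6, 2]
  [∞, ∞, 0, 9]
  [∞, ∞, ∞, 0]
Answer: A* = [[0, 10, 16, 12], [7, 0, 6, 2], [∞, ∞, 0, 9], [∞, ∞, ∞, 0]]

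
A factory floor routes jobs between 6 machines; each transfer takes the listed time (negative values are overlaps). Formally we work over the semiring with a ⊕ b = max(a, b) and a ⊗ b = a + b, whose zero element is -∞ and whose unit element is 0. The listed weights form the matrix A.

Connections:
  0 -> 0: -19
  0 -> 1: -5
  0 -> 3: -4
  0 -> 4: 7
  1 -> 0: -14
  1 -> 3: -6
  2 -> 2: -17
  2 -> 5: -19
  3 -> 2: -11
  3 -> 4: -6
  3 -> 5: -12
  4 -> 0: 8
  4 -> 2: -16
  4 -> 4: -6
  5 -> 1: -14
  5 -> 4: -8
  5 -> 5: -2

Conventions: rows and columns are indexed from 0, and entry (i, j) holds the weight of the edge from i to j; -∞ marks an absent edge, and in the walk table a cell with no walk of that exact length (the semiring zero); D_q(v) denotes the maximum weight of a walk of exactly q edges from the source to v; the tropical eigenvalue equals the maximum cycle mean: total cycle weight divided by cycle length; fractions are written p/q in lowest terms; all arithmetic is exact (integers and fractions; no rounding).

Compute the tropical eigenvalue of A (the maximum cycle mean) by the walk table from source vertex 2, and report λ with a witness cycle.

q=0: [-∞, -∞, 0, -∞, -∞, -∞]
q=1: [-∞, -∞, -17, -∞, -∞, -19]
q=2: [-∞, -33, -34, -∞, -27, -21]
q=3: [-19, -35, -43, -39, -29, -23]
q=4: [-21, -24, -45, -23, -12, -25]
q=5: [-4, -26, -28, -25, -14, -27]
q=6: [-6, -9, -30, -8, 3, -29]
Optimal cycle mean attained by: cycle 0->4->0, total 7 + 8, length 2.
Answer: λ = 15/2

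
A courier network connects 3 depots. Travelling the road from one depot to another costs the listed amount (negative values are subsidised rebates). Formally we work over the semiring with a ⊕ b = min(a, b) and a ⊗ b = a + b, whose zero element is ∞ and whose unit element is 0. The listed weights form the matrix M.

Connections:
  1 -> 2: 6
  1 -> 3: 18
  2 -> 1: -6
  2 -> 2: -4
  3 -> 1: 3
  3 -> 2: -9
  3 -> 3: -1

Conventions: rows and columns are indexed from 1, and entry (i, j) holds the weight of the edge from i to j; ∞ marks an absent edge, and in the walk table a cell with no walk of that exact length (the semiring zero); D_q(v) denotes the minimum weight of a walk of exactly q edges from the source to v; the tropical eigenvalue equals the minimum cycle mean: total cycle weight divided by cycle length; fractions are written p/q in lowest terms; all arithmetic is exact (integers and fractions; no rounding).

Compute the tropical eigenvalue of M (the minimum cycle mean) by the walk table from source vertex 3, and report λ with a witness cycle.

q=0: [∞, ∞, 0]
q=1: [3, -9, -1]
q=2: [-15, -13, -2]
q=3: [-19, -17, -3]
Optimal cycle mean attained by: cycle 2->2, total (-4), length 1.
Answer: λ = -4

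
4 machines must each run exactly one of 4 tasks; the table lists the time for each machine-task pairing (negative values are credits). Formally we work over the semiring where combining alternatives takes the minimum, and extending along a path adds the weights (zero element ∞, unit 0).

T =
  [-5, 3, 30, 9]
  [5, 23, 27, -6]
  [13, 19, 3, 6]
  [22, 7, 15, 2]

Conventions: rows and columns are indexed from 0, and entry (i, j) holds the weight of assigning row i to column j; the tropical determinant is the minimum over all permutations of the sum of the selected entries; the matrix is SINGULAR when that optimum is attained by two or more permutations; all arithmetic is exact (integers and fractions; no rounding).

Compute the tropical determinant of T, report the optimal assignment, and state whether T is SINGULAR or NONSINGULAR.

σ = (0, 1, 2, 3): (-5) + 23 + 3 + 2 = 23
σ = (0, 1, 3, 2): (-5) + 23 + 6 + 15 = 39
σ = (0, 2, 1, 3): (-5) + 27 + 19 + 2 = 43
σ = (0, 2, 3, 1): (-5) + 27 + 6 + 7 = 35
σ = (0, 3, 1, 2): (-5) + (-6) + 19 + 15 = 23
σ = (0, 3, 2, 1): (-5) + (-6) + 3 + 7 = -1
σ = (1, 0, 2, 3): 3 + 5 + 3 + 2 = 13
σ = (1, 0, 3, 2): 3 + 5 + 6 + 15 = 29
σ = (1, 2, 0, 3): 3 + 27 + 13 + 2 = 45
σ = (1, 2, 3, 0): 3 + 27 + 6 + 22 = 58
σ = (1, 3, 0, 2): 3 + (-6) + 13 + 15 = 25
σ = (1, 3, 2, 0): 3 + (-6) + 3 + 22 = 22
σ = (2, 0, 1, 3): 30 + 5 + 19 + 2 = 56
σ = (2, 0, 3, 1): 30 + 5 + 6 + 7 = 48
σ = (2, 1, 0, 3): 30 + 23 + 13 + 2 = 68
σ = (2, 1, 3, 0): 30 + 23 + 6 + 22 = 81
σ = (2, 3, 0, 1): 30 + (-6) + 13 + 7 = 44
σ = (2, 3, 1, 0): 30 + (-6) + 19 + 22 = 65
σ = (3, 0, 1, 2): 9 + 5 + 19 + 15 = 48
σ = (3, 0, 2, 1): 9 + 5 + 3 + 7 = 24
σ = (3, 1, 0, 2): 9 + 23 + 13 + 15 = 60
σ = (3, 1, 2, 0): 9 + 23 + 3 + 22 = 57
σ = (3, 2, 0, 1): 9 + 27 + 13 + 7 = 56
σ = (3, 2, 1, 0): 9 + 27 + 19 + 22 = 77
Optimal value attained by: σ = (0, 3, 2, 1).
Answer: det⊕(T) = -1; verdict: NONSINGULAR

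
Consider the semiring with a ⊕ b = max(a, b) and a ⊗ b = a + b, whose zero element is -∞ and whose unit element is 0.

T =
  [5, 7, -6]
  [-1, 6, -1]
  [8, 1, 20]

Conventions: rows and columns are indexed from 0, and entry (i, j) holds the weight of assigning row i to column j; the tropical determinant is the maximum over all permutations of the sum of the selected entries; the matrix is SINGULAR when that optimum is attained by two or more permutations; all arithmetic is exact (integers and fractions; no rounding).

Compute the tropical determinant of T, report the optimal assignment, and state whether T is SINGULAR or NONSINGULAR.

σ = (0, 1, 2): 5 + 6 + 20 = 31
σ = (0, 2, 1): 5 + (-1) + 1 = 5
σ = (1, 0, 2): 7 + (-1) + 20 = 26
σ = (1, 2, 0): 7 + (-1) + 8 = 14
σ = (2, 0, 1): (-6) + (-1) + 1 = -6
σ = (2, 1, 0): (-6) + 6 + 8 = 8
Optimal value attained by: σ = (0, 1, 2).
Answer: det⊕(T) = 31; verdict: NONSINGULAR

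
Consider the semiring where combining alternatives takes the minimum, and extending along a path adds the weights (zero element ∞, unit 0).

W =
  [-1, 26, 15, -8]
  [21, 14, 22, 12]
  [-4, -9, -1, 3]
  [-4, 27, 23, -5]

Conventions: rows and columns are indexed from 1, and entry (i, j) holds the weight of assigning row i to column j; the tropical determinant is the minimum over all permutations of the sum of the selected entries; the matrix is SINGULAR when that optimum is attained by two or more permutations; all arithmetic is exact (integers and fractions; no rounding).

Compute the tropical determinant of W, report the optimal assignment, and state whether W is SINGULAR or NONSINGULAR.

σ = (1, 2, 3, 4): (-1) + 14 + (-1) + (-5) = 7
σ = (1, 2, 4, 3): (-1) + 14 + 3 + 23 = 39
σ = (1, 3, 2, 4): (-1) + 22 + (-9) + (-5) = 7
σ = (1, 3, 4, 2): (-1) + 22 + 3 + 27 = 51
σ = (1, 4, 2, 3): (-1) + 12 + (-9) + 23 = 25
σ = (1, 4, 3, 2): (-1) + 12 + (-1) + 27 = 37
σ = (2, 1, 3, 4): 26 + 21 + (-1) + (-5) = 41
σ = (2, 1, 4, 3): 26 + 21 + 3 + 23 = 73
σ = (2, 3, 1, 4): 26 + 22 + (-4) + (-5) = 39
σ = (2, 3, 4, 1): 26 + 22 + 3 + (-4) = 47
σ = (2, 4, 1, 3): 26 + 12 + (-4) + 23 = 57
σ = (2, 4, 3, 1): 26 + 12 + (-1) + (-4) = 33
σ = (3, 1, 2, 4): 15 + 21 + (-9) + (-5) = 22
σ = (3, 1, 4, 2): 15 + 21 + 3 + 27 = 66
σ = (3, 2, 1, 4): 15 + 14 + (-4) + (-5) = 20
σ = (3, 2, 4, 1): 15 + 14 + 3 + (-4) = 28
σ = (3, 4, 1, 2): 15 + 12 + (-4) + 27 = 50
σ = (3, 4, 2, 1): 15 + 12 + (-9) + (-4) = 14
σ = (4, 1, 2, 3): (-8) + 21 + (-9) + 23 = 27
σ = (4, 1, 3, 2): (-8) + 21 + (-1) + 27 = 39
σ = (4, 2, 1, 3): (-8) + 14 + (-4) + 23 = 25
σ = (4, 2, 3, 1): (-8) + 14 + (-1) + (-4) = 1
σ = (4, 3, 1, 2): (-8) + 22 + (-4) + 27 = 37
σ = (4, 3, 2, 1): (-8) + 22 + (-9) + (-4) = 1
Optimal value attained by: σ = (4, 2, 3, 1).
Answer: det⊕(W) = 1; verdict: SINGULAR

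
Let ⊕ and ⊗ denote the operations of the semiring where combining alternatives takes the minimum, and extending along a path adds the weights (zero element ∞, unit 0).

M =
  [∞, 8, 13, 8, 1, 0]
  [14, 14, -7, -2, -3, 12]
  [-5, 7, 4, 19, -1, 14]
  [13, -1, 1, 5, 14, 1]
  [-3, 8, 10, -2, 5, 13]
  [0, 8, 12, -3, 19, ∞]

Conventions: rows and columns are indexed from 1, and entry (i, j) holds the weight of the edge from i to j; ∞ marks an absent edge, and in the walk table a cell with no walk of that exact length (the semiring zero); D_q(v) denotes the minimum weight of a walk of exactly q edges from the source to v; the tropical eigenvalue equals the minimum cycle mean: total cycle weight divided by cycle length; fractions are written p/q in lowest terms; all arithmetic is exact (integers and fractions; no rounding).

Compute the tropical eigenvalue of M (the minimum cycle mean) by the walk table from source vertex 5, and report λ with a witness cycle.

q=0: [∞, ∞, ∞, ∞, 0, ∞]
q=1: [-3, 8, 10, -2, 5, 13]
q=2: [2, -3, -1, 3, -2, -3]
q=3: [-6, 2, -10, -6, -6, 2]
q=4: [-15, -7, -6, -8, -11, -6]
q=5: [-14, -9, -14, -13, -14, -15]
q=6: [-19, -14, -16, -18, -15, -14]
Optimal cycle mean attained by: cycle 1->6->4->2->3->1, total 0 + (-3) + (-1) + (-7) + (-5), length 5.
Answer: λ = -16/5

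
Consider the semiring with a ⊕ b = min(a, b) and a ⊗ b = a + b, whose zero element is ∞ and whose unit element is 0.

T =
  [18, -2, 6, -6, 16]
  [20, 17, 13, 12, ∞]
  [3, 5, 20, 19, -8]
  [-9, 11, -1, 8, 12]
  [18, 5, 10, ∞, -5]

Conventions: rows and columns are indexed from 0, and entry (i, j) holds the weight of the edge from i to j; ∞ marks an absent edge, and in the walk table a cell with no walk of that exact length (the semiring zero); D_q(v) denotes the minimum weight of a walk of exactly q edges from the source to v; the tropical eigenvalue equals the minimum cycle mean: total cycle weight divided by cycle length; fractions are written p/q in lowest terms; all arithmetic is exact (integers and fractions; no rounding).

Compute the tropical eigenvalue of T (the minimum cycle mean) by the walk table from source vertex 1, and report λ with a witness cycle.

q=0: [∞, 0, ∞, ∞, ∞]
q=1: [20, 17, 13, 12, ∞]
q=2: [3, 18, 11, 14, 5]
q=3: [5, 1, 9, -3, 0]
q=4: [-12, 3, -4, -1, -5]
q=5: [-10, -14, -6, -18, -12]
Optimal cycle mean attained by: cycle 0->3->0, total (-6) + (-9), length 2.
Answer: λ = -15/2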